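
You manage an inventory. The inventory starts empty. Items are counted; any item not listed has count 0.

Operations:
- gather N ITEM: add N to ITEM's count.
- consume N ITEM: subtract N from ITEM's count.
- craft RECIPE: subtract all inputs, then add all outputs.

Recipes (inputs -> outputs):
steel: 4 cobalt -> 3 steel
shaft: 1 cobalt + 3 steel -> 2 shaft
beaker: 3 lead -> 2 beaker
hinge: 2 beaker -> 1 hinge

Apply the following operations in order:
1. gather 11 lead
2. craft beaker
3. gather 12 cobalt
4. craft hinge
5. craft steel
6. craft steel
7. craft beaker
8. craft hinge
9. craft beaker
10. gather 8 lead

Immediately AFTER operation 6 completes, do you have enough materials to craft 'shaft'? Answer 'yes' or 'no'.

Answer: yes

Derivation:
After 1 (gather 11 lead): lead=11
After 2 (craft beaker): beaker=2 lead=8
After 3 (gather 12 cobalt): beaker=2 cobalt=12 lead=8
After 4 (craft hinge): cobalt=12 hinge=1 lead=8
After 5 (craft steel): cobalt=8 hinge=1 lead=8 steel=3
After 6 (craft steel): cobalt=4 hinge=1 lead=8 steel=6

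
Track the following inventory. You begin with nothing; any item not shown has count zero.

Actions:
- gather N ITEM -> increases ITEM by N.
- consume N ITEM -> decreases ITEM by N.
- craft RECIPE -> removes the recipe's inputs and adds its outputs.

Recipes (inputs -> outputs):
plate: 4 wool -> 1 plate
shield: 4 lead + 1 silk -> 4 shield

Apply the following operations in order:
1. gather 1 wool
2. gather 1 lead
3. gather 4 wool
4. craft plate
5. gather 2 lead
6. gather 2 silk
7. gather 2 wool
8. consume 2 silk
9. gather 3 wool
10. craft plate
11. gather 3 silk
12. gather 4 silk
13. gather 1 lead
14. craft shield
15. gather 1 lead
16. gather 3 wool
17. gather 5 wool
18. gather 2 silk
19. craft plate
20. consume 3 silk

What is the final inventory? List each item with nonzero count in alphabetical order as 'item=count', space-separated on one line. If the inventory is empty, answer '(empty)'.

After 1 (gather 1 wool): wool=1
After 2 (gather 1 lead): lead=1 wool=1
After 3 (gather 4 wool): lead=1 wool=5
After 4 (craft plate): lead=1 plate=1 wool=1
After 5 (gather 2 lead): lead=3 plate=1 wool=1
After 6 (gather 2 silk): lead=3 plate=1 silk=2 wool=1
After 7 (gather 2 wool): lead=3 plate=1 silk=2 wool=3
After 8 (consume 2 silk): lead=3 plate=1 wool=3
After 9 (gather 3 wool): lead=3 plate=1 wool=6
After 10 (craft plate): lead=3 plate=2 wool=2
After 11 (gather 3 silk): lead=3 plate=2 silk=3 wool=2
After 12 (gather 4 silk): lead=3 plate=2 silk=7 wool=2
After 13 (gather 1 lead): lead=4 plate=2 silk=7 wool=2
After 14 (craft shield): plate=2 shield=4 silk=6 wool=2
After 15 (gather 1 lead): lead=1 plate=2 shield=4 silk=6 wool=2
After 16 (gather 3 wool): lead=1 plate=2 shield=4 silk=6 wool=5
After 17 (gather 5 wool): lead=1 plate=2 shield=4 silk=6 wool=10
After 18 (gather 2 silk): lead=1 plate=2 shield=4 silk=8 wool=10
After 19 (craft plate): lead=1 plate=3 shield=4 silk=8 wool=6
After 20 (consume 3 silk): lead=1 plate=3 shield=4 silk=5 wool=6

Answer: lead=1 plate=3 shield=4 silk=5 wool=6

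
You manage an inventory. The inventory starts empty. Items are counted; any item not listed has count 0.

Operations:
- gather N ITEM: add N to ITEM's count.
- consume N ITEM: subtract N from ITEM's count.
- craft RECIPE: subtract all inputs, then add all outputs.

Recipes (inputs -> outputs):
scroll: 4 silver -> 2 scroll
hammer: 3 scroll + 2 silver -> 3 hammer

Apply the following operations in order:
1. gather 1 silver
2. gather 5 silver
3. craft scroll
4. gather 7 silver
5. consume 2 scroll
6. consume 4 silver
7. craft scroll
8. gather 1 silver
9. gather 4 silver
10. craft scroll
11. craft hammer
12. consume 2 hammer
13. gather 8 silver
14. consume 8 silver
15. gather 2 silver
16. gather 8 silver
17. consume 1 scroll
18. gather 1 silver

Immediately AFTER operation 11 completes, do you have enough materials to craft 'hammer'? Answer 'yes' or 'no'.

Answer: no

Derivation:
After 1 (gather 1 silver): silver=1
After 2 (gather 5 silver): silver=6
After 3 (craft scroll): scroll=2 silver=2
After 4 (gather 7 silver): scroll=2 silver=9
After 5 (consume 2 scroll): silver=9
After 6 (consume 4 silver): silver=5
After 7 (craft scroll): scroll=2 silver=1
After 8 (gather 1 silver): scroll=2 silver=2
After 9 (gather 4 silver): scroll=2 silver=6
After 10 (craft scroll): scroll=4 silver=2
After 11 (craft hammer): hammer=3 scroll=1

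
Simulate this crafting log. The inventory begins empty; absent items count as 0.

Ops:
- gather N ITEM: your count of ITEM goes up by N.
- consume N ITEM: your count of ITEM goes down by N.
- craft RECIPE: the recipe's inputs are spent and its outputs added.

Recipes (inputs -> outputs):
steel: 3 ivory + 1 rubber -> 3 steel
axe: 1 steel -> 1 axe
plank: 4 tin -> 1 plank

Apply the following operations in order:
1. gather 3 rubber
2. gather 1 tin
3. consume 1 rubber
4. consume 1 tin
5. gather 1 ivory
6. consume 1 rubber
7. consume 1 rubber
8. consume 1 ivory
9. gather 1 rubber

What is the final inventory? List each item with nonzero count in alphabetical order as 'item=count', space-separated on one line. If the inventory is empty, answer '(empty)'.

Answer: rubber=1

Derivation:
After 1 (gather 3 rubber): rubber=3
After 2 (gather 1 tin): rubber=3 tin=1
After 3 (consume 1 rubber): rubber=2 tin=1
After 4 (consume 1 tin): rubber=2
After 5 (gather 1 ivory): ivory=1 rubber=2
After 6 (consume 1 rubber): ivory=1 rubber=1
After 7 (consume 1 rubber): ivory=1
After 8 (consume 1 ivory): (empty)
After 9 (gather 1 rubber): rubber=1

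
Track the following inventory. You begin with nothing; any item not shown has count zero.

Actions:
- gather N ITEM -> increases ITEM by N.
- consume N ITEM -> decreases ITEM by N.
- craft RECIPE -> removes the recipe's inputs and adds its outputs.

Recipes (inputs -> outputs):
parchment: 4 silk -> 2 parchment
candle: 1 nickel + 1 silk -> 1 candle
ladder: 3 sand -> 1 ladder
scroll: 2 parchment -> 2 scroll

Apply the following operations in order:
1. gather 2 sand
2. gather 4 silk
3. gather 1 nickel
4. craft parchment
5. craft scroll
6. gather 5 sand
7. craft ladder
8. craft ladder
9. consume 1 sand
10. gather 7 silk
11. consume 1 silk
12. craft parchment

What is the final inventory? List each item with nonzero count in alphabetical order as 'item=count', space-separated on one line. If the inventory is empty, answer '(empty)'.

After 1 (gather 2 sand): sand=2
After 2 (gather 4 silk): sand=2 silk=4
After 3 (gather 1 nickel): nickel=1 sand=2 silk=4
After 4 (craft parchment): nickel=1 parchment=2 sand=2
After 5 (craft scroll): nickel=1 sand=2 scroll=2
After 6 (gather 5 sand): nickel=1 sand=7 scroll=2
After 7 (craft ladder): ladder=1 nickel=1 sand=4 scroll=2
After 8 (craft ladder): ladder=2 nickel=1 sand=1 scroll=2
After 9 (consume 1 sand): ladder=2 nickel=1 scroll=2
After 10 (gather 7 silk): ladder=2 nickel=1 scroll=2 silk=7
After 11 (consume 1 silk): ladder=2 nickel=1 scroll=2 silk=6
After 12 (craft parchment): ladder=2 nickel=1 parchment=2 scroll=2 silk=2

Answer: ladder=2 nickel=1 parchment=2 scroll=2 silk=2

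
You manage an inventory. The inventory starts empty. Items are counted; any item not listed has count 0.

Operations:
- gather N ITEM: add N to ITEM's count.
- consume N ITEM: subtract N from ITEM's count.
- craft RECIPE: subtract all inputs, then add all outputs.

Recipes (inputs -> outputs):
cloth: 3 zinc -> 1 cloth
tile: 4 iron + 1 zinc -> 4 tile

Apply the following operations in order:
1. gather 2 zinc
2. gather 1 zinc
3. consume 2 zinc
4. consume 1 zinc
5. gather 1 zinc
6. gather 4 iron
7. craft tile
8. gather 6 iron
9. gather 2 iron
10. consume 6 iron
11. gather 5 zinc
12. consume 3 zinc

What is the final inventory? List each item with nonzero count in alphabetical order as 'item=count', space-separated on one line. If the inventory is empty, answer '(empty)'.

After 1 (gather 2 zinc): zinc=2
After 2 (gather 1 zinc): zinc=3
After 3 (consume 2 zinc): zinc=1
After 4 (consume 1 zinc): (empty)
After 5 (gather 1 zinc): zinc=1
After 6 (gather 4 iron): iron=4 zinc=1
After 7 (craft tile): tile=4
After 8 (gather 6 iron): iron=6 tile=4
After 9 (gather 2 iron): iron=8 tile=4
After 10 (consume 6 iron): iron=2 tile=4
After 11 (gather 5 zinc): iron=2 tile=4 zinc=5
After 12 (consume 3 zinc): iron=2 tile=4 zinc=2

Answer: iron=2 tile=4 zinc=2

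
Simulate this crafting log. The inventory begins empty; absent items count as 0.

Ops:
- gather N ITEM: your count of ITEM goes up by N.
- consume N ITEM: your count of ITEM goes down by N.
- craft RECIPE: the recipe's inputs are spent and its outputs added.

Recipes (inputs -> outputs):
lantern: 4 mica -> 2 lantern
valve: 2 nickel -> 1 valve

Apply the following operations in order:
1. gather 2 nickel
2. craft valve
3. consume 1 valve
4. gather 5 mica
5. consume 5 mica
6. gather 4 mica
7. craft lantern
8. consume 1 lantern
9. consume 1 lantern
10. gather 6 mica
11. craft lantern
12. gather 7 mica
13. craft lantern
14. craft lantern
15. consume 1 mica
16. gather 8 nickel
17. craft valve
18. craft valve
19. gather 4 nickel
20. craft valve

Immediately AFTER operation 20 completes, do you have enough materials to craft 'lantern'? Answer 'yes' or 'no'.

Answer: no

Derivation:
After 1 (gather 2 nickel): nickel=2
After 2 (craft valve): valve=1
After 3 (consume 1 valve): (empty)
After 4 (gather 5 mica): mica=5
After 5 (consume 5 mica): (empty)
After 6 (gather 4 mica): mica=4
After 7 (craft lantern): lantern=2
After 8 (consume 1 lantern): lantern=1
After 9 (consume 1 lantern): (empty)
After 10 (gather 6 mica): mica=6
After 11 (craft lantern): lantern=2 mica=2
After 12 (gather 7 mica): lantern=2 mica=9
After 13 (craft lantern): lantern=4 mica=5
After 14 (craft lantern): lantern=6 mica=1
After 15 (consume 1 mica): lantern=6
After 16 (gather 8 nickel): lantern=6 nickel=8
After 17 (craft valve): lantern=6 nickel=6 valve=1
After 18 (craft valve): lantern=6 nickel=4 valve=2
After 19 (gather 4 nickel): lantern=6 nickel=8 valve=2
After 20 (craft valve): lantern=6 nickel=6 valve=3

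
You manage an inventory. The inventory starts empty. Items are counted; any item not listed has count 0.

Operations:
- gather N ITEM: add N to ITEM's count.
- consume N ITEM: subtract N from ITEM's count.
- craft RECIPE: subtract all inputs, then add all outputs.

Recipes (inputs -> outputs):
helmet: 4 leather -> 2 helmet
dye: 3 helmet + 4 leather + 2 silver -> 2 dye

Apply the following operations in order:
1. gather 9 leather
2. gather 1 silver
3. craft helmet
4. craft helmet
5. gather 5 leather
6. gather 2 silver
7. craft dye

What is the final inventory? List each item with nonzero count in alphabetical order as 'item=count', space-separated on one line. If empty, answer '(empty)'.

Answer: dye=2 helmet=1 leather=2 silver=1

Derivation:
After 1 (gather 9 leather): leather=9
After 2 (gather 1 silver): leather=9 silver=1
After 3 (craft helmet): helmet=2 leather=5 silver=1
After 4 (craft helmet): helmet=4 leather=1 silver=1
After 5 (gather 5 leather): helmet=4 leather=6 silver=1
After 6 (gather 2 silver): helmet=4 leather=6 silver=3
After 7 (craft dye): dye=2 helmet=1 leather=2 silver=1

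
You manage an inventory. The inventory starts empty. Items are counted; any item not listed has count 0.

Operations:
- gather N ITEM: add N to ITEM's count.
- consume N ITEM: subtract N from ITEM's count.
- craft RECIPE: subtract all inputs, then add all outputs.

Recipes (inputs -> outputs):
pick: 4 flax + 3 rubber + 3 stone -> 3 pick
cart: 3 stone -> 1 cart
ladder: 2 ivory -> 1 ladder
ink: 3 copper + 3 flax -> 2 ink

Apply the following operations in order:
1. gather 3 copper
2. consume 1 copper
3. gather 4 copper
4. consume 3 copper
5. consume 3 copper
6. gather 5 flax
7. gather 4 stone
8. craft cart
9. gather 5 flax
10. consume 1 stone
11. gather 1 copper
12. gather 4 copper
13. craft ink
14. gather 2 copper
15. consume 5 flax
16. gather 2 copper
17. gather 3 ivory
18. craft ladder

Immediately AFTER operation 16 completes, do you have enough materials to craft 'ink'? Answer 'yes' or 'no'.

Answer: no

Derivation:
After 1 (gather 3 copper): copper=3
After 2 (consume 1 copper): copper=2
After 3 (gather 4 copper): copper=6
After 4 (consume 3 copper): copper=3
After 5 (consume 3 copper): (empty)
After 6 (gather 5 flax): flax=5
After 7 (gather 4 stone): flax=5 stone=4
After 8 (craft cart): cart=1 flax=5 stone=1
After 9 (gather 5 flax): cart=1 flax=10 stone=1
After 10 (consume 1 stone): cart=1 flax=10
After 11 (gather 1 copper): cart=1 copper=1 flax=10
After 12 (gather 4 copper): cart=1 copper=5 flax=10
After 13 (craft ink): cart=1 copper=2 flax=7 ink=2
After 14 (gather 2 copper): cart=1 copper=4 flax=7 ink=2
After 15 (consume 5 flax): cart=1 copper=4 flax=2 ink=2
After 16 (gather 2 copper): cart=1 copper=6 flax=2 ink=2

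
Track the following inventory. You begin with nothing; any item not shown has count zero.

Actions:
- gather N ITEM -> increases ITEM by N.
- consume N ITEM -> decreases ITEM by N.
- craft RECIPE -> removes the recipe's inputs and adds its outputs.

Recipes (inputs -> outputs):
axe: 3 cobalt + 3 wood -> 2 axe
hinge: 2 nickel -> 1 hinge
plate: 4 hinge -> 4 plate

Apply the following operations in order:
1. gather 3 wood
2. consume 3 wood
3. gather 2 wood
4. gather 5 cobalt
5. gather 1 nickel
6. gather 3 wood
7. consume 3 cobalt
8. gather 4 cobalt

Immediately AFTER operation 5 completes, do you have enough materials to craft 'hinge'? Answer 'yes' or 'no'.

Answer: no

Derivation:
After 1 (gather 3 wood): wood=3
After 2 (consume 3 wood): (empty)
After 3 (gather 2 wood): wood=2
After 4 (gather 5 cobalt): cobalt=5 wood=2
After 5 (gather 1 nickel): cobalt=5 nickel=1 wood=2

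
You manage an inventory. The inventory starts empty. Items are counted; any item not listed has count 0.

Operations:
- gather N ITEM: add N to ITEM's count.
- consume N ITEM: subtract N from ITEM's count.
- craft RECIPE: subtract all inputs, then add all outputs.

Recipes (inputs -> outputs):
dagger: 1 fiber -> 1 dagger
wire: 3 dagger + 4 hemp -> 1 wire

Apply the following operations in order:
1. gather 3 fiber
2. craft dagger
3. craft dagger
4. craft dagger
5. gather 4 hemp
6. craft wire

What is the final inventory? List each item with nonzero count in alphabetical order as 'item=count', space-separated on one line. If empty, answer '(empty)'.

Answer: wire=1

Derivation:
After 1 (gather 3 fiber): fiber=3
After 2 (craft dagger): dagger=1 fiber=2
After 3 (craft dagger): dagger=2 fiber=1
After 4 (craft dagger): dagger=3
After 5 (gather 4 hemp): dagger=3 hemp=4
After 6 (craft wire): wire=1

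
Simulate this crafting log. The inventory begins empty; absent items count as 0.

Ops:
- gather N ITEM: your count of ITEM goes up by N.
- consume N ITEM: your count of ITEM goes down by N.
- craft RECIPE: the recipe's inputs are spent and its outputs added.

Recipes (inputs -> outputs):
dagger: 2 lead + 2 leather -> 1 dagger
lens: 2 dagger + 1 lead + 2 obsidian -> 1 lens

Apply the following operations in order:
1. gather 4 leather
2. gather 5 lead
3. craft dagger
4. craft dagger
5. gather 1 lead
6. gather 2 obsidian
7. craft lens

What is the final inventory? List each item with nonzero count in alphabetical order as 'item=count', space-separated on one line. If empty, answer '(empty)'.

Answer: lead=1 lens=1

Derivation:
After 1 (gather 4 leather): leather=4
After 2 (gather 5 lead): lead=5 leather=4
After 3 (craft dagger): dagger=1 lead=3 leather=2
After 4 (craft dagger): dagger=2 lead=1
After 5 (gather 1 lead): dagger=2 lead=2
After 6 (gather 2 obsidian): dagger=2 lead=2 obsidian=2
After 7 (craft lens): lead=1 lens=1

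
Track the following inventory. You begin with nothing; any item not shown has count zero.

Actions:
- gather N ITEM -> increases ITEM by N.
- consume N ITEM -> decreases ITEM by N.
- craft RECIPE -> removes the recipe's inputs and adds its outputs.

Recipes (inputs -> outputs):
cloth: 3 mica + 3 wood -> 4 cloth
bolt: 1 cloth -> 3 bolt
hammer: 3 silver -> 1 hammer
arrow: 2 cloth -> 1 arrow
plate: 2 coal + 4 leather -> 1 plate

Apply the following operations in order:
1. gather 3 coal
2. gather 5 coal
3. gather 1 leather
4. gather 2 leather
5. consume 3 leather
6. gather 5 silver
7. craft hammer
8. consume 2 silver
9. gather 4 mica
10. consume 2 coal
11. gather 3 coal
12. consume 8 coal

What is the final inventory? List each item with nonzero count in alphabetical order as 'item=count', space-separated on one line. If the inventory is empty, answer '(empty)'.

Answer: coal=1 hammer=1 mica=4

Derivation:
After 1 (gather 3 coal): coal=3
After 2 (gather 5 coal): coal=8
After 3 (gather 1 leather): coal=8 leather=1
After 4 (gather 2 leather): coal=8 leather=3
After 5 (consume 3 leather): coal=8
After 6 (gather 5 silver): coal=8 silver=5
After 7 (craft hammer): coal=8 hammer=1 silver=2
After 8 (consume 2 silver): coal=8 hammer=1
After 9 (gather 4 mica): coal=8 hammer=1 mica=4
After 10 (consume 2 coal): coal=6 hammer=1 mica=4
After 11 (gather 3 coal): coal=9 hammer=1 mica=4
After 12 (consume 8 coal): coal=1 hammer=1 mica=4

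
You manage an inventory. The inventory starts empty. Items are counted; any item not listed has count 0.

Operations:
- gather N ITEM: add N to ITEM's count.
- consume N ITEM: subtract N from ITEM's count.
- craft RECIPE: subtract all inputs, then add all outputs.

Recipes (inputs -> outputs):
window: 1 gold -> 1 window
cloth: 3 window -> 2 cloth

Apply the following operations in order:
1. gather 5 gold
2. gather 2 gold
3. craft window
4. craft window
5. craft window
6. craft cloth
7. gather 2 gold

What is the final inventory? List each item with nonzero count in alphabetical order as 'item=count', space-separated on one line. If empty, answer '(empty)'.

After 1 (gather 5 gold): gold=5
After 2 (gather 2 gold): gold=7
After 3 (craft window): gold=6 window=1
After 4 (craft window): gold=5 window=2
After 5 (craft window): gold=4 window=3
After 6 (craft cloth): cloth=2 gold=4
After 7 (gather 2 gold): cloth=2 gold=6

Answer: cloth=2 gold=6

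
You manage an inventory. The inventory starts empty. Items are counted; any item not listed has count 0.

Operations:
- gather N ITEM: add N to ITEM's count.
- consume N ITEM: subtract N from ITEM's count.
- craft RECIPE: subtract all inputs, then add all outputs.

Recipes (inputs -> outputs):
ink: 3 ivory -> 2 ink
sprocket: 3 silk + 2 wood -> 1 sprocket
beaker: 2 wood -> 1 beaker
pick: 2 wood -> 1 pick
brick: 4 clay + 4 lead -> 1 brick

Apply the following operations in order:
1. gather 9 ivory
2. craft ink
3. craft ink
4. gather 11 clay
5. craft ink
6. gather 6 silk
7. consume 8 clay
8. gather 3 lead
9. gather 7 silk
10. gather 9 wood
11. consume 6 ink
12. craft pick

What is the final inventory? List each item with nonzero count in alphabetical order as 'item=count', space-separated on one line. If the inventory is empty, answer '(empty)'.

After 1 (gather 9 ivory): ivory=9
After 2 (craft ink): ink=2 ivory=6
After 3 (craft ink): ink=4 ivory=3
After 4 (gather 11 clay): clay=11 ink=4 ivory=3
After 5 (craft ink): clay=11 ink=6
After 6 (gather 6 silk): clay=11 ink=6 silk=6
After 7 (consume 8 clay): clay=3 ink=6 silk=6
After 8 (gather 3 lead): clay=3 ink=6 lead=3 silk=6
After 9 (gather 7 silk): clay=3 ink=6 lead=3 silk=13
After 10 (gather 9 wood): clay=3 ink=6 lead=3 silk=13 wood=9
After 11 (consume 6 ink): clay=3 lead=3 silk=13 wood=9
After 12 (craft pick): clay=3 lead=3 pick=1 silk=13 wood=7

Answer: clay=3 lead=3 pick=1 silk=13 wood=7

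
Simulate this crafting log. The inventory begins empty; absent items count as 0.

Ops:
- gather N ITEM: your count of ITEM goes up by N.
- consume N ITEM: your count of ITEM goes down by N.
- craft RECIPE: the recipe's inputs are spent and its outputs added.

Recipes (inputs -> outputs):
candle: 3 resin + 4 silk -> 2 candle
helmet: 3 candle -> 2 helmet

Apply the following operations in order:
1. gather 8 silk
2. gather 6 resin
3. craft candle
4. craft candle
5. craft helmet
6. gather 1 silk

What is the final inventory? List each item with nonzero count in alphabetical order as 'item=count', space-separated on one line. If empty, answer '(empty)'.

Answer: candle=1 helmet=2 silk=1

Derivation:
After 1 (gather 8 silk): silk=8
After 2 (gather 6 resin): resin=6 silk=8
After 3 (craft candle): candle=2 resin=3 silk=4
After 4 (craft candle): candle=4
After 5 (craft helmet): candle=1 helmet=2
After 6 (gather 1 silk): candle=1 helmet=2 silk=1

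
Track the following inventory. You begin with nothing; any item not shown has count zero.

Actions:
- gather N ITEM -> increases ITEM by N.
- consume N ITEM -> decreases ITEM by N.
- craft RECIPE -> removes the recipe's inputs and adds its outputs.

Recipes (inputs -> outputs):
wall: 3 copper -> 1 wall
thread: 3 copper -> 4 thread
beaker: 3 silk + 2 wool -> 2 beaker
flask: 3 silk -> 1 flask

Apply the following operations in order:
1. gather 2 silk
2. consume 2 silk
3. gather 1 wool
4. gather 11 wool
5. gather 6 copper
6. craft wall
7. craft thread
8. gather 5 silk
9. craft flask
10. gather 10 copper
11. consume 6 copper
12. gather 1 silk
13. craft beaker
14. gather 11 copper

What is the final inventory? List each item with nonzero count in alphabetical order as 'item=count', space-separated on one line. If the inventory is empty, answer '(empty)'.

Answer: beaker=2 copper=15 flask=1 thread=4 wall=1 wool=10

Derivation:
After 1 (gather 2 silk): silk=2
After 2 (consume 2 silk): (empty)
After 3 (gather 1 wool): wool=1
After 4 (gather 11 wool): wool=12
After 5 (gather 6 copper): copper=6 wool=12
After 6 (craft wall): copper=3 wall=1 wool=12
After 7 (craft thread): thread=4 wall=1 wool=12
After 8 (gather 5 silk): silk=5 thread=4 wall=1 wool=12
After 9 (craft flask): flask=1 silk=2 thread=4 wall=1 wool=12
After 10 (gather 10 copper): copper=10 flask=1 silk=2 thread=4 wall=1 wool=12
After 11 (consume 6 copper): copper=4 flask=1 silk=2 thread=4 wall=1 wool=12
After 12 (gather 1 silk): copper=4 flask=1 silk=3 thread=4 wall=1 wool=12
After 13 (craft beaker): beaker=2 copper=4 flask=1 thread=4 wall=1 wool=10
After 14 (gather 11 copper): beaker=2 copper=15 flask=1 thread=4 wall=1 wool=10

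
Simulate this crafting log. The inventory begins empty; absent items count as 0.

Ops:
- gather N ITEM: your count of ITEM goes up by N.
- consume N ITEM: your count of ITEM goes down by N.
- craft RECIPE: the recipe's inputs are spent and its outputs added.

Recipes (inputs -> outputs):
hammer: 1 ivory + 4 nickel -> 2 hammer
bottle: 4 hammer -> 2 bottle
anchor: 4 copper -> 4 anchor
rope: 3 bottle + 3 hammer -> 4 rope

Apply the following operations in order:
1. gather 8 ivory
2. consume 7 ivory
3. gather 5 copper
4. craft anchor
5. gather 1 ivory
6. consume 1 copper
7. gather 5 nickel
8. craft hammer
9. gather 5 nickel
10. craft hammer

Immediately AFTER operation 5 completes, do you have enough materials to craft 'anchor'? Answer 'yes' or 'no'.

After 1 (gather 8 ivory): ivory=8
After 2 (consume 7 ivory): ivory=1
After 3 (gather 5 copper): copper=5 ivory=1
After 4 (craft anchor): anchor=4 copper=1 ivory=1
After 5 (gather 1 ivory): anchor=4 copper=1 ivory=2

Answer: no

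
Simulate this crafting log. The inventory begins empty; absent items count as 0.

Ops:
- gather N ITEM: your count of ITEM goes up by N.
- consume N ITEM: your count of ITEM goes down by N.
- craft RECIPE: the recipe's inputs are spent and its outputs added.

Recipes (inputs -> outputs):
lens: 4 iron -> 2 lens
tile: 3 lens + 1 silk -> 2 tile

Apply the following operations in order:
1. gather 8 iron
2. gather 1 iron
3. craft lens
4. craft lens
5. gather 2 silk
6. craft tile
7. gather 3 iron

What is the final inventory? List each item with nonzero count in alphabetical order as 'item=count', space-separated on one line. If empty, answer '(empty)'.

Answer: iron=4 lens=1 silk=1 tile=2

Derivation:
After 1 (gather 8 iron): iron=8
After 2 (gather 1 iron): iron=9
After 3 (craft lens): iron=5 lens=2
After 4 (craft lens): iron=1 lens=4
After 5 (gather 2 silk): iron=1 lens=4 silk=2
After 6 (craft tile): iron=1 lens=1 silk=1 tile=2
After 7 (gather 3 iron): iron=4 lens=1 silk=1 tile=2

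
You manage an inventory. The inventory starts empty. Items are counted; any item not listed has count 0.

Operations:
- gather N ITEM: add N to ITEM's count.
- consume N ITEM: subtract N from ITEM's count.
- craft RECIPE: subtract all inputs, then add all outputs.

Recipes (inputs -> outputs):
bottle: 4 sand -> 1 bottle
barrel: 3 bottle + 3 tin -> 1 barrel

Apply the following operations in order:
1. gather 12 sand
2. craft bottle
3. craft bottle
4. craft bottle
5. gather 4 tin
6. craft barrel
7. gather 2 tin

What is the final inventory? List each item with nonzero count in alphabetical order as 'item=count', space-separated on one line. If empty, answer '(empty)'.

After 1 (gather 12 sand): sand=12
After 2 (craft bottle): bottle=1 sand=8
After 3 (craft bottle): bottle=2 sand=4
After 4 (craft bottle): bottle=3
After 5 (gather 4 tin): bottle=3 tin=4
After 6 (craft barrel): barrel=1 tin=1
After 7 (gather 2 tin): barrel=1 tin=3

Answer: barrel=1 tin=3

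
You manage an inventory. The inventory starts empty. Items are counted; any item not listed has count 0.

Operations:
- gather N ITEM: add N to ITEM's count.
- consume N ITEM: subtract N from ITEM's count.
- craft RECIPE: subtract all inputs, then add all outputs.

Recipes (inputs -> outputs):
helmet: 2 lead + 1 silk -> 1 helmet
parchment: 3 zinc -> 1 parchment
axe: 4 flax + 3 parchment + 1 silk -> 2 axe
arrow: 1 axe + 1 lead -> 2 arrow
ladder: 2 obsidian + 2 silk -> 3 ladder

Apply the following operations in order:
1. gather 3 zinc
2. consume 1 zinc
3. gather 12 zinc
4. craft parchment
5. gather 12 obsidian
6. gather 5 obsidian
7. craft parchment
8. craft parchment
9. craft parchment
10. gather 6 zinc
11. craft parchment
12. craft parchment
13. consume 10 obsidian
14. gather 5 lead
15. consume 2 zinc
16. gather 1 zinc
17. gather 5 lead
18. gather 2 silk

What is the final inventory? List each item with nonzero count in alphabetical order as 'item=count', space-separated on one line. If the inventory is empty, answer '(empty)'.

After 1 (gather 3 zinc): zinc=3
After 2 (consume 1 zinc): zinc=2
After 3 (gather 12 zinc): zinc=14
After 4 (craft parchment): parchment=1 zinc=11
After 5 (gather 12 obsidian): obsidian=12 parchment=1 zinc=11
After 6 (gather 5 obsidian): obsidian=17 parchment=1 zinc=11
After 7 (craft parchment): obsidian=17 parchment=2 zinc=8
After 8 (craft parchment): obsidian=17 parchment=3 zinc=5
After 9 (craft parchment): obsidian=17 parchment=4 zinc=2
After 10 (gather 6 zinc): obsidian=17 parchment=4 zinc=8
After 11 (craft parchment): obsidian=17 parchment=5 zinc=5
After 12 (craft parchment): obsidian=17 parchment=6 zinc=2
After 13 (consume 10 obsidian): obsidian=7 parchment=6 zinc=2
After 14 (gather 5 lead): lead=5 obsidian=7 parchment=6 zinc=2
After 15 (consume 2 zinc): lead=5 obsidian=7 parchment=6
After 16 (gather 1 zinc): lead=5 obsidian=7 parchment=6 zinc=1
After 17 (gather 5 lead): lead=10 obsidian=7 parchment=6 zinc=1
After 18 (gather 2 silk): lead=10 obsidian=7 parchment=6 silk=2 zinc=1

Answer: lead=10 obsidian=7 parchment=6 silk=2 zinc=1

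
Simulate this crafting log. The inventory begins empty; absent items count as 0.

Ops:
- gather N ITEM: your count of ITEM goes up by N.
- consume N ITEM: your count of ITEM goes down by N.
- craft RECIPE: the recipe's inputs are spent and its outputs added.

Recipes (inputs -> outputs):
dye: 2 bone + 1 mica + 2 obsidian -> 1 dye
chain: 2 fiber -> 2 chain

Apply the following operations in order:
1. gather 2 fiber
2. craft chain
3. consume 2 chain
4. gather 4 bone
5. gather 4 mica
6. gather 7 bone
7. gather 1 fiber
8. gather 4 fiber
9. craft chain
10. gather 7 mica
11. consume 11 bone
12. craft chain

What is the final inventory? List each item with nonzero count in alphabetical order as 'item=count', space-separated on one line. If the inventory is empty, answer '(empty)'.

After 1 (gather 2 fiber): fiber=2
After 2 (craft chain): chain=2
After 3 (consume 2 chain): (empty)
After 4 (gather 4 bone): bone=4
After 5 (gather 4 mica): bone=4 mica=4
After 6 (gather 7 bone): bone=11 mica=4
After 7 (gather 1 fiber): bone=11 fiber=1 mica=4
After 8 (gather 4 fiber): bone=11 fiber=5 mica=4
After 9 (craft chain): bone=11 chain=2 fiber=3 mica=4
After 10 (gather 7 mica): bone=11 chain=2 fiber=3 mica=11
After 11 (consume 11 bone): chain=2 fiber=3 mica=11
After 12 (craft chain): chain=4 fiber=1 mica=11

Answer: chain=4 fiber=1 mica=11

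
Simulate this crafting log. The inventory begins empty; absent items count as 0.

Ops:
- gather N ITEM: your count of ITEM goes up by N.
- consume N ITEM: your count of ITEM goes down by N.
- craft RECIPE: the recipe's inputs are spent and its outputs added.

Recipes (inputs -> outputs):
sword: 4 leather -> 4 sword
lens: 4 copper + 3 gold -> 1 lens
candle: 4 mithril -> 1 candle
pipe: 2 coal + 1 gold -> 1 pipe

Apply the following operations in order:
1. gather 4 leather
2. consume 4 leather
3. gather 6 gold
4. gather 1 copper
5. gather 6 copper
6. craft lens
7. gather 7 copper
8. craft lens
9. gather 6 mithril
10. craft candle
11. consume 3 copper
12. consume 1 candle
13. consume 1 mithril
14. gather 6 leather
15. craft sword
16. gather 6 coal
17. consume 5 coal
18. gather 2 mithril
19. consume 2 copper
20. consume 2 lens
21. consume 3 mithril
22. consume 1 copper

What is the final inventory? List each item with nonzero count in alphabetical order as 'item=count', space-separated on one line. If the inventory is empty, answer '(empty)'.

After 1 (gather 4 leather): leather=4
After 2 (consume 4 leather): (empty)
After 3 (gather 6 gold): gold=6
After 4 (gather 1 copper): copper=1 gold=6
After 5 (gather 6 copper): copper=7 gold=6
After 6 (craft lens): copper=3 gold=3 lens=1
After 7 (gather 7 copper): copper=10 gold=3 lens=1
After 8 (craft lens): copper=6 lens=2
After 9 (gather 6 mithril): copper=6 lens=2 mithril=6
After 10 (craft candle): candle=1 copper=6 lens=2 mithril=2
After 11 (consume 3 copper): candle=1 copper=3 lens=2 mithril=2
After 12 (consume 1 candle): copper=3 lens=2 mithril=2
After 13 (consume 1 mithril): copper=3 lens=2 mithril=1
After 14 (gather 6 leather): copper=3 leather=6 lens=2 mithril=1
After 15 (craft sword): copper=3 leather=2 lens=2 mithril=1 sword=4
After 16 (gather 6 coal): coal=6 copper=3 leather=2 lens=2 mithril=1 sword=4
After 17 (consume 5 coal): coal=1 copper=3 leather=2 lens=2 mithril=1 sword=4
After 18 (gather 2 mithril): coal=1 copper=3 leather=2 lens=2 mithril=3 sword=4
After 19 (consume 2 copper): coal=1 copper=1 leather=2 lens=2 mithril=3 sword=4
After 20 (consume 2 lens): coal=1 copper=1 leather=2 mithril=3 sword=4
After 21 (consume 3 mithril): coal=1 copper=1 leather=2 sword=4
After 22 (consume 1 copper): coal=1 leather=2 sword=4

Answer: coal=1 leather=2 sword=4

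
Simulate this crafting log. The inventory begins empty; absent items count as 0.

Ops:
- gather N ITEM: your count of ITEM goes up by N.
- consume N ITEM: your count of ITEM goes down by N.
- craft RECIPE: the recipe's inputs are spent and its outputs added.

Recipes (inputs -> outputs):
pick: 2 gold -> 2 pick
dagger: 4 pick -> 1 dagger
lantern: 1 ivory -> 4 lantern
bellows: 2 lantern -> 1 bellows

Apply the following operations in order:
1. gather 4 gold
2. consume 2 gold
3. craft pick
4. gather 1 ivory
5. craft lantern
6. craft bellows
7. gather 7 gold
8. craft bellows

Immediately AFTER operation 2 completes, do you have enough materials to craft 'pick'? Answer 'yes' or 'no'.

Answer: yes

Derivation:
After 1 (gather 4 gold): gold=4
After 2 (consume 2 gold): gold=2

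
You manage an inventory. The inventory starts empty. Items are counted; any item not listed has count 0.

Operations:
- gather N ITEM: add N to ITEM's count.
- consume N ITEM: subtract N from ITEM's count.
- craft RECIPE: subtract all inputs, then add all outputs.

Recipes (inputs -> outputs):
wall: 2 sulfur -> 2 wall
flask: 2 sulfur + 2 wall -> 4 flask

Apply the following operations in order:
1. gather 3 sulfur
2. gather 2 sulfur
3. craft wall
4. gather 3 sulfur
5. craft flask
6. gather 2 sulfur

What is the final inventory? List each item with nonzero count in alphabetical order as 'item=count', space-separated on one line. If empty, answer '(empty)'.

After 1 (gather 3 sulfur): sulfur=3
After 2 (gather 2 sulfur): sulfur=5
After 3 (craft wall): sulfur=3 wall=2
After 4 (gather 3 sulfur): sulfur=6 wall=2
After 5 (craft flask): flask=4 sulfur=4
After 6 (gather 2 sulfur): flask=4 sulfur=6

Answer: flask=4 sulfur=6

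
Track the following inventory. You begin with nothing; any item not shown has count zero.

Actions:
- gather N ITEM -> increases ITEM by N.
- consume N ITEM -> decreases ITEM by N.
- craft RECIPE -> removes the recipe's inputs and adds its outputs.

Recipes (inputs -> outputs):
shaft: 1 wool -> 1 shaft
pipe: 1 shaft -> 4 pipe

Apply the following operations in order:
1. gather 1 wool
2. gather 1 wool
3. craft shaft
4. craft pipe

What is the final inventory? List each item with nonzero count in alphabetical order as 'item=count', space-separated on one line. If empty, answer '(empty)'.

After 1 (gather 1 wool): wool=1
After 2 (gather 1 wool): wool=2
After 3 (craft shaft): shaft=1 wool=1
After 4 (craft pipe): pipe=4 wool=1

Answer: pipe=4 wool=1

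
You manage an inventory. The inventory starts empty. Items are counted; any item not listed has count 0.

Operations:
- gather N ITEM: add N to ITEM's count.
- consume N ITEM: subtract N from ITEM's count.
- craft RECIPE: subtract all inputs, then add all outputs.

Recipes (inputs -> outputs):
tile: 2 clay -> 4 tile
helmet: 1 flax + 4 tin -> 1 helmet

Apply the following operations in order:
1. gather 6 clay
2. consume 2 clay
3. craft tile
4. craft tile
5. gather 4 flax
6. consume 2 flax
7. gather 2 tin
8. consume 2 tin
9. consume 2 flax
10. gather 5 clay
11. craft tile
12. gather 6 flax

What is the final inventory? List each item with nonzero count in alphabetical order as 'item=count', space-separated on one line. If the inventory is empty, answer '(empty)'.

After 1 (gather 6 clay): clay=6
After 2 (consume 2 clay): clay=4
After 3 (craft tile): clay=2 tile=4
After 4 (craft tile): tile=8
After 5 (gather 4 flax): flax=4 tile=8
After 6 (consume 2 flax): flax=2 tile=8
After 7 (gather 2 tin): flax=2 tile=8 tin=2
After 8 (consume 2 tin): flax=2 tile=8
After 9 (consume 2 flax): tile=8
After 10 (gather 5 clay): clay=5 tile=8
After 11 (craft tile): clay=3 tile=12
After 12 (gather 6 flax): clay=3 flax=6 tile=12

Answer: clay=3 flax=6 tile=12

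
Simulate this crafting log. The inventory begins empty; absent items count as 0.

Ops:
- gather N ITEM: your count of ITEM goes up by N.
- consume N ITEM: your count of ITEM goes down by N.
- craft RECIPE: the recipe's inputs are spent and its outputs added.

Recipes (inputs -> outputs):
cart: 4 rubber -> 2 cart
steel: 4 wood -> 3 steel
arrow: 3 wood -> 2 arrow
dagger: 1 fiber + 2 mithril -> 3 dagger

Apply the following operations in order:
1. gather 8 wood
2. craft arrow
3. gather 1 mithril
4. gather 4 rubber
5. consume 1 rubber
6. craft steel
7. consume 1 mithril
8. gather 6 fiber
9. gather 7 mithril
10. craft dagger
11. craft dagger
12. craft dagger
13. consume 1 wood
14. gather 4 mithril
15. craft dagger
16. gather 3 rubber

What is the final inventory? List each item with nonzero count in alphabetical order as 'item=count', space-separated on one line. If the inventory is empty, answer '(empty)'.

Answer: arrow=2 dagger=12 fiber=2 mithril=3 rubber=6 steel=3

Derivation:
After 1 (gather 8 wood): wood=8
After 2 (craft arrow): arrow=2 wood=5
After 3 (gather 1 mithril): arrow=2 mithril=1 wood=5
After 4 (gather 4 rubber): arrow=2 mithril=1 rubber=4 wood=5
After 5 (consume 1 rubber): arrow=2 mithril=1 rubber=3 wood=5
After 6 (craft steel): arrow=2 mithril=1 rubber=3 steel=3 wood=1
After 7 (consume 1 mithril): arrow=2 rubber=3 steel=3 wood=1
After 8 (gather 6 fiber): arrow=2 fiber=6 rubber=3 steel=3 wood=1
After 9 (gather 7 mithril): arrow=2 fiber=6 mithril=7 rubber=3 steel=3 wood=1
After 10 (craft dagger): arrow=2 dagger=3 fiber=5 mithril=5 rubber=3 steel=3 wood=1
After 11 (craft dagger): arrow=2 dagger=6 fiber=4 mithril=3 rubber=3 steel=3 wood=1
After 12 (craft dagger): arrow=2 dagger=9 fiber=3 mithril=1 rubber=3 steel=3 wood=1
After 13 (consume 1 wood): arrow=2 dagger=9 fiber=3 mithril=1 rubber=3 steel=3
After 14 (gather 4 mithril): arrow=2 dagger=9 fiber=3 mithril=5 rubber=3 steel=3
After 15 (craft dagger): arrow=2 dagger=12 fiber=2 mithril=3 rubber=3 steel=3
After 16 (gather 3 rubber): arrow=2 dagger=12 fiber=2 mithril=3 rubber=6 steel=3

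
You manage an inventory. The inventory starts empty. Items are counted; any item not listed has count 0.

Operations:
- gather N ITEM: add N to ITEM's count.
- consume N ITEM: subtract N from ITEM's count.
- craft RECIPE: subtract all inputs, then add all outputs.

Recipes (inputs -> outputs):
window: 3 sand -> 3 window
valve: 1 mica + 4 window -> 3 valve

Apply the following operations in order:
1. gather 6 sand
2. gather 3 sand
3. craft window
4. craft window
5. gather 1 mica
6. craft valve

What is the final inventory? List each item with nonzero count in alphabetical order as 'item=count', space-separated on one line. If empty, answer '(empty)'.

Answer: sand=3 valve=3 window=2

Derivation:
After 1 (gather 6 sand): sand=6
After 2 (gather 3 sand): sand=9
After 3 (craft window): sand=6 window=3
After 4 (craft window): sand=3 window=6
After 5 (gather 1 mica): mica=1 sand=3 window=6
After 6 (craft valve): sand=3 valve=3 window=2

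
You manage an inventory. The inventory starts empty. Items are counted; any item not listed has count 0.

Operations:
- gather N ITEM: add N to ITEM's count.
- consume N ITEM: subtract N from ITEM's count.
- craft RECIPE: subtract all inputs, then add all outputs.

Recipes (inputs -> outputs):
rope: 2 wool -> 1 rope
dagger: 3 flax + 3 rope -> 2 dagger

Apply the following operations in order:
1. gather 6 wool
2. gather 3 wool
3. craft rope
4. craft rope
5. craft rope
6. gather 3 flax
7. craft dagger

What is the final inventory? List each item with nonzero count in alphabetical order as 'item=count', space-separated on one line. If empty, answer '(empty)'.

After 1 (gather 6 wool): wool=6
After 2 (gather 3 wool): wool=9
After 3 (craft rope): rope=1 wool=7
After 4 (craft rope): rope=2 wool=5
After 5 (craft rope): rope=3 wool=3
After 6 (gather 3 flax): flax=3 rope=3 wool=3
After 7 (craft dagger): dagger=2 wool=3

Answer: dagger=2 wool=3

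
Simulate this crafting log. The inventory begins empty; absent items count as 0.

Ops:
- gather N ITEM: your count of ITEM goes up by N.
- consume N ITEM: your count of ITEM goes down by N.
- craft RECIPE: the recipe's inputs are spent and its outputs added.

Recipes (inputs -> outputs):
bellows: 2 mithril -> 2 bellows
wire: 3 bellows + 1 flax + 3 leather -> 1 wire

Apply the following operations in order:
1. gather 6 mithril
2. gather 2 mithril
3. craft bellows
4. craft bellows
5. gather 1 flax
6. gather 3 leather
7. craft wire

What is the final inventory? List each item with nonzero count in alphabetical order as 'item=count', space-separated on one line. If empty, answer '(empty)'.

After 1 (gather 6 mithril): mithril=6
After 2 (gather 2 mithril): mithril=8
After 3 (craft bellows): bellows=2 mithril=6
After 4 (craft bellows): bellows=4 mithril=4
After 5 (gather 1 flax): bellows=4 flax=1 mithril=4
After 6 (gather 3 leather): bellows=4 flax=1 leather=3 mithril=4
After 7 (craft wire): bellows=1 mithril=4 wire=1

Answer: bellows=1 mithril=4 wire=1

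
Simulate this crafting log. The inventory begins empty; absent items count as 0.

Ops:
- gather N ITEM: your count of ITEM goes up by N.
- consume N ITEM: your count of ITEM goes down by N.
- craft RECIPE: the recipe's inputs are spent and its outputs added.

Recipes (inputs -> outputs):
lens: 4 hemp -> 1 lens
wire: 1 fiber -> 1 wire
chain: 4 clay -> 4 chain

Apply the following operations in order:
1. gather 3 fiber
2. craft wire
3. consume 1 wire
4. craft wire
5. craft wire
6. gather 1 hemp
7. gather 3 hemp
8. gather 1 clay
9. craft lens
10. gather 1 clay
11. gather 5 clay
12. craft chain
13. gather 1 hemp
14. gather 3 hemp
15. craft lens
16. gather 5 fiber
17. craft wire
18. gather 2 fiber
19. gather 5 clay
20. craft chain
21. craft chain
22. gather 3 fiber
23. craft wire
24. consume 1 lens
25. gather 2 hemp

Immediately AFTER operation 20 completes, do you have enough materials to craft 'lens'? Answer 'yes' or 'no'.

After 1 (gather 3 fiber): fiber=3
After 2 (craft wire): fiber=2 wire=1
After 3 (consume 1 wire): fiber=2
After 4 (craft wire): fiber=1 wire=1
After 5 (craft wire): wire=2
After 6 (gather 1 hemp): hemp=1 wire=2
After 7 (gather 3 hemp): hemp=4 wire=2
After 8 (gather 1 clay): clay=1 hemp=4 wire=2
After 9 (craft lens): clay=1 lens=1 wire=2
After 10 (gather 1 clay): clay=2 lens=1 wire=2
After 11 (gather 5 clay): clay=7 lens=1 wire=2
After 12 (craft chain): chain=4 clay=3 lens=1 wire=2
After 13 (gather 1 hemp): chain=4 clay=3 hemp=1 lens=1 wire=2
After 14 (gather 3 hemp): chain=4 clay=3 hemp=4 lens=1 wire=2
After 15 (craft lens): chain=4 clay=3 lens=2 wire=2
After 16 (gather 5 fiber): chain=4 clay=3 fiber=5 lens=2 wire=2
After 17 (craft wire): chain=4 clay=3 fiber=4 lens=2 wire=3
After 18 (gather 2 fiber): chain=4 clay=3 fiber=6 lens=2 wire=3
After 19 (gather 5 clay): chain=4 clay=8 fiber=6 lens=2 wire=3
After 20 (craft chain): chain=8 clay=4 fiber=6 lens=2 wire=3

Answer: no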